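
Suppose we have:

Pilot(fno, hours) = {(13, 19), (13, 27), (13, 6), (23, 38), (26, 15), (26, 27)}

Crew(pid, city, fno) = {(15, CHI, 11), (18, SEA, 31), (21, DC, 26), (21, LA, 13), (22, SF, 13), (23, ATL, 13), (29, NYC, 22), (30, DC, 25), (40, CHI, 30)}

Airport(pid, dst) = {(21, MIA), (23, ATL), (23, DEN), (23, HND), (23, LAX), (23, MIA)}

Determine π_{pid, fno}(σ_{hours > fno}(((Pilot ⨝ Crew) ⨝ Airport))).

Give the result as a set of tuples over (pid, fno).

{(21, 13), (21, 26), (23, 13)}

Pilot ⋈ Crew (natural join on fno): {(13, 19, 21, LA), (13, 19, 22, SF), (13, 19, 23, ATL), (13, 27, 21, LA), (13, 27, 22, SF), (13, 27, 23, ATL), (13, 6, 21, LA), (13, 6, 22, SF), (13, 6, 23, ATL), (26, 15, 21, DC), (26, 27, 21, DC)}
(Pilot ⨝ Crew) ⋈ Airport (natural join on pid): {(13, 19, 21, LA, MIA), (13, 19, 23, ATL, ATL), (13, 19, 23, ATL, DEN), (13, 19, 23, ATL, HND), (13, 19, 23, ATL, LAX), (13, 19, 23, ATL, MIA), (13, 27, 21, LA, MIA), (13, 27, 23, ATL, ATL), (13, 27, 23, ATL, DEN), (13, 27, 23, ATL, HND), (13, 27, 23, ATL, LAX), (13, 27, 23, ATL, MIA), (13, 6, 21, LA, MIA), (13, 6, 23, ATL, ATL), (13, 6, 23, ATL, DEN), (13, 6, 23, ATL, HND), (13, 6, 23, ATL, LAX), (13, 6, 23, ATL, MIA), (26, 15, 21, DC, MIA), (26, 27, 21, DC, MIA)}
Selection hours > fno: {(13, 19, 21, LA, MIA), (13, 19, 23, ATL, ATL), (13, 19, 23, ATL, DEN), (13, 19, 23, ATL, HND), (13, 19, 23, ATL, LAX), (13, 19, 23, ATL, MIA), (13, 27, 21, LA, MIA), (13, 27, 23, ATL, ATL), (13, 27, 23, ATL, DEN), (13, 27, 23, ATL, HND), (13, 27, 23, ATL, LAX), (13, 27, 23, ATL, MIA), (26, 27, 21, DC, MIA)}
Keep only column(s) pid, fno (10 duplicate(s) eliminated): {(21, 13), (21, 26), (23, 13)}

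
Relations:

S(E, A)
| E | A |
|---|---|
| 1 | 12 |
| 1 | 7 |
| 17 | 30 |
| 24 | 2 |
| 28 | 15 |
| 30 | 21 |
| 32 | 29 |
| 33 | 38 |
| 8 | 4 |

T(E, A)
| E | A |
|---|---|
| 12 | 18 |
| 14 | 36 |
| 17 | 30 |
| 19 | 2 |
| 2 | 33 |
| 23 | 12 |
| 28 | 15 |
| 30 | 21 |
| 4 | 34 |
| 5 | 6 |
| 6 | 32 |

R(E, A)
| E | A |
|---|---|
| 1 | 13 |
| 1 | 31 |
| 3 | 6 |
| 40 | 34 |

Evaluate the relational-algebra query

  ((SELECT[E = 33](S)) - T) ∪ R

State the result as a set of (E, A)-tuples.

{(1, 13), (1, 31), (3, 6), (33, 38), (40, 34)}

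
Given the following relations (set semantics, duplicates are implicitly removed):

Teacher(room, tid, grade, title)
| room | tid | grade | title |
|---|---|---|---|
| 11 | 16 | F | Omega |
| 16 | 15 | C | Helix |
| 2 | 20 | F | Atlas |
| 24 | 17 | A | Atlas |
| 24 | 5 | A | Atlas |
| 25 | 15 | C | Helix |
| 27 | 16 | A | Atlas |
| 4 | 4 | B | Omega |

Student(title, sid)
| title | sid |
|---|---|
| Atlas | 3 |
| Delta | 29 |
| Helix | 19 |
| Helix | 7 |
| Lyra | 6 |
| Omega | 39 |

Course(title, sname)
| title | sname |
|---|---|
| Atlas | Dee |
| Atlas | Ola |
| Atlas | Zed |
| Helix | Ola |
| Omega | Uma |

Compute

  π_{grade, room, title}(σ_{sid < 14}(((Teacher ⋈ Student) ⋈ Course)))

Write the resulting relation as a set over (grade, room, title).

{(A, 24, Atlas), (A, 27, Atlas), (C, 16, Helix), (C, 25, Helix), (F, 2, Atlas)}

Teacher ⋈ Student (natural join on title): {(11, 16, F, Omega, 39), (16, 15, C, Helix, 19), (16, 15, C, Helix, 7), (2, 20, F, Atlas, 3), (24, 17, A, Atlas, 3), (24, 5, A, Atlas, 3), (25, 15, C, Helix, 19), (25, 15, C, Helix, 7), (27, 16, A, Atlas, 3), (4, 4, B, Omega, 39)}
(Teacher ⋈ Student) ⋈ Course (natural join on title): {(11, 16, F, Omega, 39, Uma), (16, 15, C, Helix, 19, Ola), (16, 15, C, Helix, 7, Ola), (2, 20, F, Atlas, 3, Dee), (2, 20, F, Atlas, 3, Ola), (2, 20, F, Atlas, 3, Zed), (24, 17, A, Atlas, 3, Dee), (24, 17, A, Atlas, 3, Ola), (24, 17, A, Atlas, 3, Zed), (24, 5, A, Atlas, 3, Dee), (24, 5, A, Atlas, 3, Ola), (24, 5, A, Atlas, 3, Zed), (25, 15, C, Helix, 19, Ola), (25, 15, C, Helix, 7, Ola), (27, 16, A, Atlas, 3, Dee), (27, 16, A, Atlas, 3, Ola), (27, 16, A, Atlas, 3, Zed), (4, 4, B, Omega, 39, Uma)}
Filtering on sid < 14 leaves {(16, 15, C, Helix, 7, Ola), (2, 20, F, Atlas, 3, Dee), (2, 20, F, Atlas, 3, Ola), (2, 20, F, Atlas, 3, Zed), (24, 17, A, Atlas, 3, Dee), (24, 17, A, Atlas, 3, Ola), (24, 17, A, Atlas, 3, Zed), (24, 5, A, Atlas, 3, Dee), (24, 5, A, Atlas, 3, Ola), (24, 5, A, Atlas, 3, Zed), (25, 15, C, Helix, 7, Ola), (27, 16, A, Atlas, 3, Dee), (27, 16, A, Atlas, 3, Ola), (27, 16, A, Atlas, 3, Zed)}.
Keep only column(s) grade, room, title (9 duplicate(s) eliminated): {(A, 24, Atlas), (A, 27, Atlas), (C, 16, Helix), (C, 25, Helix), (F, 2, Atlas)}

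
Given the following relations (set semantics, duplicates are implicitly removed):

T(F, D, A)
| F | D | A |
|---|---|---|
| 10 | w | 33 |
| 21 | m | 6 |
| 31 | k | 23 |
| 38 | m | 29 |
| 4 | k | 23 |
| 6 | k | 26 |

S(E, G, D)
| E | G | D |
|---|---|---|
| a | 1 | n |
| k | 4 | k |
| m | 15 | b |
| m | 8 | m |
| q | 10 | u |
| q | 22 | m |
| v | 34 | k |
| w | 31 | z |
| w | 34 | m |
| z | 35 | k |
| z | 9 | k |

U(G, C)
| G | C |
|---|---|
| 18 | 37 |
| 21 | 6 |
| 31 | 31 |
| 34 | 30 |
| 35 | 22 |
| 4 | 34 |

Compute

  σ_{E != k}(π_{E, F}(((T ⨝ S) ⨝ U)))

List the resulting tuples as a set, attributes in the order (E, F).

T ⋈ S (natural join on D): {(21, m, 6, m, 8), (21, m, 6, q, 22), (21, m, 6, w, 34), (31, k, 23, k, 4), (31, k, 23, v, 34), (31, k, 23, z, 35), (31, k, 23, z, 9), (38, m, 29, m, 8), (38, m, 29, q, 22), (38, m, 29, w, 34), (4, k, 23, k, 4), (4, k, 23, v, 34), (4, k, 23, z, 35), (4, k, 23, z, 9), (6, k, 26, k, 4), (6, k, 26, v, 34), (6, k, 26, z, 35), (6, k, 26, z, 9)}
(T ⨝ S) ⋈ U (natural join on G): {(21, m, 6, w, 34, 30), (31, k, 23, k, 4, 34), (31, k, 23, v, 34, 30), (31, k, 23, z, 35, 22), (38, m, 29, w, 34, 30), (4, k, 23, k, 4, 34), (4, k, 23, v, 34, 30), (4, k, 23, z, 35, 22), (6, k, 26, k, 4, 34), (6, k, 26, v, 34, 30), (6, k, 26, z, 35, 22)}
π[E, F]: project onto (E, F) → {(k, 31), (k, 4), (k, 6), (v, 31), (v, 4), (v, 6), (w, 21), (w, 38), (z, 31), (z, 4), (z, 6)}
Selection E != k: {(v, 31), (v, 4), (v, 6), (w, 21), (w, 38), (z, 31), (z, 4), (z, 6)}

{(v, 31), (v, 4), (v, 6), (w, 21), (w, 38), (z, 31), (z, 4), (z, 6)}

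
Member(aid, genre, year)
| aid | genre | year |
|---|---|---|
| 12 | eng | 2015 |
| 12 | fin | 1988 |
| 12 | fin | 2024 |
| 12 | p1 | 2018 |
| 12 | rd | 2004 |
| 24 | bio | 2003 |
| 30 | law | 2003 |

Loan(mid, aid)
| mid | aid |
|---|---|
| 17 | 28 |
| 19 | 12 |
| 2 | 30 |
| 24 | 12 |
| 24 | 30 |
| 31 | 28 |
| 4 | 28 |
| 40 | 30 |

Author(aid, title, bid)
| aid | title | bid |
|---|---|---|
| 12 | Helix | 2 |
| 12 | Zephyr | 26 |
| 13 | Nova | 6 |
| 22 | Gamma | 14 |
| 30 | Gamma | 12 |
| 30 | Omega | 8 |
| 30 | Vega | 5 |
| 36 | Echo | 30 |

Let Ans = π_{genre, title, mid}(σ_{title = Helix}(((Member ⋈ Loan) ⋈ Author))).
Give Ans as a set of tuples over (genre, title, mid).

Natural join on aid: {(12, eng, 2015, 19), (12, eng, 2015, 24), (12, fin, 1988, 19), (12, fin, 1988, 24), (12, fin, 2024, 19), (12, fin, 2024, 24), (12, p1, 2018, 19), (12, p1, 2018, 24), (12, rd, 2004, 19), (12, rd, 2004, 24), (30, law, 2003, 2), (30, law, 2003, 24), (30, law, 2003, 40)}
Natural join on aid: {(12, eng, 2015, 19, Helix, 2), (12, eng, 2015, 19, Zephyr, 26), (12, eng, 2015, 24, Helix, 2), (12, eng, 2015, 24, Zephyr, 26), (12, fin, 1988, 19, Helix, 2), (12, fin, 1988, 19, Zephyr, 26), (12, fin, 1988, 24, Helix, 2), (12, fin, 1988, 24, Zephyr, 26), (12, fin, 2024, 19, Helix, 2), (12, fin, 2024, 19, Zephyr, 26), (12, fin, 2024, 24, Helix, 2), (12, fin, 2024, 24, Zephyr, 26), (12, p1, 2018, 19, Helix, 2), (12, p1, 2018, 19, Zephyr, 26), (12, p1, 2018, 24, Helix, 2), (12, p1, 2018, 24, Zephyr, 26), (12, rd, 2004, 19, Helix, 2), (12, rd, 2004, 19, Zephyr, 26), (12, rd, 2004, 24, Helix, 2), (12, rd, 2004, 24, Zephyr, 26), (30, law, 2003, 2, Gamma, 12), (30, law, 2003, 2, Omega, 8), (30, law, 2003, 2, Vega, 5), (30, law, 2003, 24, Gamma, 12), (30, law, 2003, 24, Omega, 8), (30, law, 2003, 24, Vega, 5), (30, law, 2003, 40, Gamma, 12), (30, law, 2003, 40, Omega, 8), (30, law, 2003, 40, Vega, 5)}
Filtering on title = Helix leaves {(12, eng, 2015, 19, Helix, 2), (12, eng, 2015, 24, Helix, 2), (12, fin, 1988, 19, Helix, 2), (12, fin, 1988, 24, Helix, 2), (12, fin, 2024, 19, Helix, 2), (12, fin, 2024, 24, Helix, 2), (12, p1, 2018, 19, Helix, 2), (12, p1, 2018, 24, Helix, 2), (12, rd, 2004, 19, Helix, 2), (12, rd, 2004, 24, Helix, 2)}.
π_{genre, title, mid} gives {(eng, Helix, 19), (eng, Helix, 24), (fin, Helix, 19), (fin, Helix, 24), (p1, Helix, 19), (p1, Helix, 24), (rd, Helix, 19), (rd, Helix, 24)} (2 duplicate(s) eliminated).

{(eng, Helix, 19), (eng, Helix, 24), (fin, Helix, 19), (fin, Helix, 24), (p1, Helix, 19), (p1, Helix, 24), (rd, Helix, 19), (rd, Helix, 24)}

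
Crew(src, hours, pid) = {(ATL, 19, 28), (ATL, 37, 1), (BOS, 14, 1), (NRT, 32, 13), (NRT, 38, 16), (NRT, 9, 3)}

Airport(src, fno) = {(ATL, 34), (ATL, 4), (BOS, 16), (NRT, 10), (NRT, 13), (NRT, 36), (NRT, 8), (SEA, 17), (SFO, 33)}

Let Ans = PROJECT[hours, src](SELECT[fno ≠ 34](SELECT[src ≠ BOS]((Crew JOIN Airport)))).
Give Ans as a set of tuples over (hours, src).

Natural join on src: {(ATL, 19, 28, 34), (ATL, 19, 28, 4), (ATL, 37, 1, 34), (ATL, 37, 1, 4), (BOS, 14, 1, 16), (NRT, 32, 13, 10), (NRT, 32, 13, 13), (NRT, 32, 13, 36), (NRT, 32, 13, 8), (NRT, 38, 16, 10), (NRT, 38, 16, 13), (NRT, 38, 16, 36), (NRT, 38, 16, 8), (NRT, 9, 3, 10), (NRT, 9, 3, 13), (NRT, 9, 3, 36), (NRT, 9, 3, 8)}
σ[src ≠ BOS]: keep tuples satisfying src ≠ BOS → {(ATL, 19, 28, 34), (ATL, 19, 28, 4), (ATL, 37, 1, 34), (ATL, 37, 1, 4), (NRT, 32, 13, 10), (NRT, 32, 13, 13), (NRT, 32, 13, 36), (NRT, 32, 13, 8), (NRT, 38, 16, 10), (NRT, 38, 16, 13), (NRT, 38, 16, 36), (NRT, 38, 16, 8), (NRT, 9, 3, 10), (NRT, 9, 3, 13), (NRT, 9, 3, 36), (NRT, 9, 3, 8)}
σ[fno ≠ 34]: keep tuples satisfying fno ≠ 34 → {(ATL, 19, 28, 4), (ATL, 37, 1, 4), (NRT, 32, 13, 10), (NRT, 32, 13, 13), (NRT, 32, 13, 36), (NRT, 32, 13, 8), (NRT, 38, 16, 10), (NRT, 38, 16, 13), (NRT, 38, 16, 36), (NRT, 38, 16, 8), (NRT, 9, 3, 10), (NRT, 9, 3, 13), (NRT, 9, 3, 36), (NRT, 9, 3, 8)}
π[hours, src]: project onto (hours, src) (9 duplicate(s) eliminated) → {(19, ATL), (32, NRT), (37, ATL), (38, NRT), (9, NRT)}

{(19, ATL), (32, NRT), (37, ATL), (38, NRT), (9, NRT)}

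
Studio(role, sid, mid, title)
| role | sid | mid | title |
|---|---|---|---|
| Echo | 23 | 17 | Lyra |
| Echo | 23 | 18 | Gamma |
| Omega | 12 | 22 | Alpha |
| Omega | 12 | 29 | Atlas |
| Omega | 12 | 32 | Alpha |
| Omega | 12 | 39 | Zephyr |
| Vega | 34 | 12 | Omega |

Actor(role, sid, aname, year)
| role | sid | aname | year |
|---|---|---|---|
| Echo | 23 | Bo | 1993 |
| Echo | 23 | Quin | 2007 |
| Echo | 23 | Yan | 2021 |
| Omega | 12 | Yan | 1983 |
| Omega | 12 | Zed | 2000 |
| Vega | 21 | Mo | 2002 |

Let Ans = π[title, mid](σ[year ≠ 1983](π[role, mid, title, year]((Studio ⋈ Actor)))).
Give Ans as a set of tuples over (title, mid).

{(Alpha, 22), (Alpha, 32), (Atlas, 29), (Gamma, 18), (Lyra, 17), (Zephyr, 39)}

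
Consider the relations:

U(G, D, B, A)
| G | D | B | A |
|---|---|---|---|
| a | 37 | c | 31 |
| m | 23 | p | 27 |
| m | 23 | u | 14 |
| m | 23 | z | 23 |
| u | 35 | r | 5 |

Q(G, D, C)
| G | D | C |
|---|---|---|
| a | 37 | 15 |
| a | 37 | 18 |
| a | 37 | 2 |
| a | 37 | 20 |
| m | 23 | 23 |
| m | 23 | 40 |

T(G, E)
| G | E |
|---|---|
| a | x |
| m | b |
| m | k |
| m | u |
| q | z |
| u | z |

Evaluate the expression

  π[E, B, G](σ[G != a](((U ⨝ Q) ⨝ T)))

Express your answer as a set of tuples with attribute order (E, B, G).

{(b, p, m), (b, u, m), (b, z, m), (k, p, m), (k, u, m), (k, z, m), (u, p, m), (u, u, m), (u, z, m)}

U ⋈ Q (natural join on G, D): {(a, 37, c, 31, 15), (a, 37, c, 31, 18), (a, 37, c, 31, 2), (a, 37, c, 31, 20), (m, 23, p, 27, 23), (m, 23, p, 27, 40), (m, 23, u, 14, 23), (m, 23, u, 14, 40), (m, 23, z, 23, 23), (m, 23, z, 23, 40)}
(U ⨝ Q) ⋈ T (natural join on G): {(a, 37, c, 31, 15, x), (a, 37, c, 31, 18, x), (a, 37, c, 31, 2, x), (a, 37, c, 31, 20, x), (m, 23, p, 27, 23, b), (m, 23, p, 27, 23, k), (m, 23, p, 27, 23, u), (m, 23, p, 27, 40, b), (m, 23, p, 27, 40, k), (m, 23, p, 27, 40, u), (m, 23, u, 14, 23, b), (m, 23, u, 14, 23, k), (m, 23, u, 14, 23, u), (m, 23, u, 14, 40, b), (m, 23, u, 14, 40, k), (m, 23, u, 14, 40, u), (m, 23, z, 23, 23, b), (m, 23, z, 23, 23, k), (m, 23, z, 23, 23, u), (m, 23, z, 23, 40, b), (m, 23, z, 23, 40, k), (m, 23, z, 23, 40, u)}
Apply σ_{G != a}; surviving tuples: {(m, 23, p, 27, 23, b), (m, 23, p, 27, 23, k), (m, 23, p, 27, 23, u), (m, 23, p, 27, 40, b), (m, 23, p, 27, 40, k), (m, 23, p, 27, 40, u), (m, 23, u, 14, 23, b), (m, 23, u, 14, 23, k), (m, 23, u, 14, 23, u), (m, 23, u, 14, 40, b), (m, 23, u, 14, 40, k), (m, 23, u, 14, 40, u), (m, 23, z, 23, 23, b), (m, 23, z, 23, 23, k), (m, 23, z, 23, 23, u), (m, 23, z, 23, 40, b), (m, 23, z, 23, 40, k), (m, 23, z, 23, 40, u)}
Keep only column(s) E, B, G (9 duplicate(s) eliminated): {(b, p, m), (b, u, m), (b, z, m), (k, p, m), (k, u, m), (k, z, m), (u, p, m), (u, u, m), (u, z, m)}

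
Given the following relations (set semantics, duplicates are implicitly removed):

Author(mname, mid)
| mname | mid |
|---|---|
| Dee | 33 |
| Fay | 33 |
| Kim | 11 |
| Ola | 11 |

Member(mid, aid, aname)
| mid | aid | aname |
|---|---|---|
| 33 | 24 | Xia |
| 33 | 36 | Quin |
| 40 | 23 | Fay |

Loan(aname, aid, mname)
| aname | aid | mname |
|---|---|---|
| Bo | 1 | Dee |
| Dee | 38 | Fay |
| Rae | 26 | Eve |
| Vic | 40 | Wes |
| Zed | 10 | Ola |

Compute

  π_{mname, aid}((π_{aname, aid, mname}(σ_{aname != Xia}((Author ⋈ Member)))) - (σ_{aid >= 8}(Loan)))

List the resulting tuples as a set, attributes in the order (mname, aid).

Natural join on mid: {(Dee, 33, 24, Xia), (Dee, 33, 36, Quin), (Fay, 33, 24, Xia), (Fay, 33, 36, Quin)}
Filtering on aname != Xia leaves {(Dee, 33, 36, Quin), (Fay, 33, 36, Quin)}.
Keep only column(s) aname, aid, mname: {(Quin, 36, Dee), (Quin, 36, Fay)}
Filtering on aid >= 8 leaves {(Dee, 38, Fay), (Rae, 26, Eve), (Vic, 40, Wes), (Zed, 10, Ola)}.
Difference: {(Quin, 36, Dee), (Quin, 36, Fay)} with {(Dee, 38, Fay), (Rae, 26, Eve), (Vic, 40, Wes), (Zed, 10, Ola)} → {(Quin, 36, Dee), (Quin, 36, Fay)}
Keep only column(s) mname, aid: {(Dee, 36), (Fay, 36)}

{(Dee, 36), (Fay, 36)}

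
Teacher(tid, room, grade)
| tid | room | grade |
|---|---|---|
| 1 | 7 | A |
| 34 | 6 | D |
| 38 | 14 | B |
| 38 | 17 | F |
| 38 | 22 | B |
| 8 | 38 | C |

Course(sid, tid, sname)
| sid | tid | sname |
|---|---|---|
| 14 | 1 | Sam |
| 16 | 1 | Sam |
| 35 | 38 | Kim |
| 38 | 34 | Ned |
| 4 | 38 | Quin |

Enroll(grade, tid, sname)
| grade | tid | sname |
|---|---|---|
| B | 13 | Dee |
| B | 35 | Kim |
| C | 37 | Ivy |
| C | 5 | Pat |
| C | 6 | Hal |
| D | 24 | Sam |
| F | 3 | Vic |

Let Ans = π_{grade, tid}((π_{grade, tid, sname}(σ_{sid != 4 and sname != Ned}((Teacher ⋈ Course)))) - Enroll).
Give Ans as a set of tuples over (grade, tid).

Natural join on tid: {(1, 7, A, 14, Sam), (1, 7, A, 16, Sam), (34, 6, D, 38, Ned), (38, 14, B, 35, Kim), (38, 14, B, 4, Quin), (38, 17, F, 35, Kim), (38, 17, F, 4, Quin), (38, 22, B, 35, Kim), (38, 22, B, 4, Quin)}
σ[sid != 4 and sname != Ned]: keep tuples satisfying sid != 4 and sname != Ned → {(1, 7, A, 14, Sam), (1, 7, A, 16, Sam), (38, 14, B, 35, Kim), (38, 17, F, 35, Kim), (38, 22, B, 35, Kim)}
π_{grade, tid, sname} gives {(A, 1, Sam), (B, 38, Kim), (F, 38, Kim)} (2 duplicate(s) eliminated).
Taking the difference: {(A, 1, Sam), (B, 38, Kim), (F, 38, Kim)}
π_{grade, tid} gives {(A, 1), (B, 38), (F, 38)}.

{(A, 1), (B, 38), (F, 38)}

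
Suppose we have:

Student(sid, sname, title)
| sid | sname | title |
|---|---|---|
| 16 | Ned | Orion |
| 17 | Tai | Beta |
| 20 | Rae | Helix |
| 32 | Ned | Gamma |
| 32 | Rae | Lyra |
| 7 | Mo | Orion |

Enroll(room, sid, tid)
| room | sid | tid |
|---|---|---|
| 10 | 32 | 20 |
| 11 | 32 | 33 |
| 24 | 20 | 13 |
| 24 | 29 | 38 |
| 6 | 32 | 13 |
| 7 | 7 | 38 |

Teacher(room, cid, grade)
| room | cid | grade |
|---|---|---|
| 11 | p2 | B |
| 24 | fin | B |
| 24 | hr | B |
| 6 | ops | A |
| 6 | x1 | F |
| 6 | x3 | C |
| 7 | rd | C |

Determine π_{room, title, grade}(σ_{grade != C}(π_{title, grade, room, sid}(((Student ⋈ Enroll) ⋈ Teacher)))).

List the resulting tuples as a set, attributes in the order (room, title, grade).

{(11, Gamma, B), (11, Lyra, B), (24, Helix, B), (6, Gamma, A), (6, Gamma, F), (6, Lyra, A), (6, Lyra, F)}

Natural join on sid: {(20, Rae, Helix, 24, 13), (32, Ned, Gamma, 10, 20), (32, Ned, Gamma, 11, 33), (32, Ned, Gamma, 6, 13), (32, Rae, Lyra, 10, 20), (32, Rae, Lyra, 11, 33), (32, Rae, Lyra, 6, 13), (7, Mo, Orion, 7, 38)}
Natural join on room: {(20, Rae, Helix, 24, 13, fin, B), (20, Rae, Helix, 24, 13, hr, B), (32, Ned, Gamma, 11, 33, p2, B), (32, Ned, Gamma, 6, 13, ops, A), (32, Ned, Gamma, 6, 13, x1, F), (32, Ned, Gamma, 6, 13, x3, C), (32, Rae, Lyra, 11, 33, p2, B), (32, Rae, Lyra, 6, 13, ops, A), (32, Rae, Lyra, 6, 13, x1, F), (32, Rae, Lyra, 6, 13, x3, C), (7, Mo, Orion, 7, 38, rd, C)}
Projecting to title, grade, room, sid (1 duplicate(s) eliminated): {(Gamma, A, 6, 32), (Gamma, B, 11, 32), (Gamma, C, 6, 32), (Gamma, F, 6, 32), (Helix, B, 24, 20), (Lyra, A, 6, 32), (Lyra, B, 11, 32), (Lyra, C, 6, 32), (Lyra, F, 6, 32), (Orion, C, 7, 7)}
σ[grade != C]: keep tuples satisfying grade != C → {(Gamma, A, 6, 32), (Gamma, B, 11, 32), (Gamma, F, 6, 32), (Helix, B, 24, 20), (Lyra, A, 6, 32), (Lyra, B, 11, 32), (Lyra, F, 6, 32)}
Projecting to room, title, grade: {(11, Gamma, B), (11, Lyra, B), (24, Helix, B), (6, Gamma, A), (6, Gamma, F), (6, Lyra, A), (6, Lyra, F)}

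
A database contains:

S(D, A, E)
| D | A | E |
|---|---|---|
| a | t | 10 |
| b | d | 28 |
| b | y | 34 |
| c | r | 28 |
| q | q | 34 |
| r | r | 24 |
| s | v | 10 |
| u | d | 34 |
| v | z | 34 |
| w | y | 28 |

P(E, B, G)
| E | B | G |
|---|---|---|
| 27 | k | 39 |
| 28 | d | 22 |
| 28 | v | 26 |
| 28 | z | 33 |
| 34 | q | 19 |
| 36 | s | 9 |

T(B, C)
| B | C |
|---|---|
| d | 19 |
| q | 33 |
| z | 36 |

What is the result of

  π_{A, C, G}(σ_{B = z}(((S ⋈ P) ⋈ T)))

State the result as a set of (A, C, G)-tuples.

{(d, 36, 33), (r, 36, 33), (y, 36, 33)}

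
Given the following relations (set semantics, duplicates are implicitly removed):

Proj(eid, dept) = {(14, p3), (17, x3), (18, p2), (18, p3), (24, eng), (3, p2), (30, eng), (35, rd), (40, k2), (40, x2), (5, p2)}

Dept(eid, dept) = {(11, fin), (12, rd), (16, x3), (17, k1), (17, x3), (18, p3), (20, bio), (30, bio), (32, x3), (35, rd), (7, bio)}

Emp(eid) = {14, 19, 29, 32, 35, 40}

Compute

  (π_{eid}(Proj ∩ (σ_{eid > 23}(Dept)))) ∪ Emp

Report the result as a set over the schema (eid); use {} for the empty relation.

σ[eid > 23]: keep tuples satisfying eid > 23 → {(30, bio), (32, x3), (35, rd)}
Set intersection of the two operands is {(35, rd)}.
Projecting to eid: {35}
Set union of the two operands is {14, 19, 29, 32, 35, 40}.

{14, 19, 29, 32, 35, 40}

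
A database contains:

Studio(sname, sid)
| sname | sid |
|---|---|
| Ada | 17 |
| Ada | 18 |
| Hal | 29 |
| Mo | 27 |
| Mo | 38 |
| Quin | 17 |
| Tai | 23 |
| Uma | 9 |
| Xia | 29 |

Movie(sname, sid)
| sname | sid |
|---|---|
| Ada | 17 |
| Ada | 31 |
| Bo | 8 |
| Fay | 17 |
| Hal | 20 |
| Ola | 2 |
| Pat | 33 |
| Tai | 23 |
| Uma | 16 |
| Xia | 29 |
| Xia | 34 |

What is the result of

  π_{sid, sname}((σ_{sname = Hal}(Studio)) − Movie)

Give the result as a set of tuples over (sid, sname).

Apply σ_{sname = Hal}; surviving tuples: {(Hal, 29)}
Taking the difference: {(Hal, 29)}
Keep only column(s) sid, sname: {(29, Hal)}

{(29, Hal)}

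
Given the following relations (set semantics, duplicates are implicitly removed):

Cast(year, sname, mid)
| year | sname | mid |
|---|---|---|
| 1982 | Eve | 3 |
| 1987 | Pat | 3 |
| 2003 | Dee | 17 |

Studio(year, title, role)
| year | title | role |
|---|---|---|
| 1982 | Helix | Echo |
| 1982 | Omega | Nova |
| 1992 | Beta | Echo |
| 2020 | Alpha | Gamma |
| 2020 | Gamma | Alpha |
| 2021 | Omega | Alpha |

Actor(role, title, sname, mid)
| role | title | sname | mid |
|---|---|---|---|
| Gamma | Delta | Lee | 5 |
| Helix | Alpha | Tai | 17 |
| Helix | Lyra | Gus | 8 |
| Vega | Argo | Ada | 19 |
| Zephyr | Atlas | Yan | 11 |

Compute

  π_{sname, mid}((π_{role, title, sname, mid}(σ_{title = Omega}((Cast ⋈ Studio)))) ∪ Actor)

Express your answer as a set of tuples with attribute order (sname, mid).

Natural join on year: {(1982, Eve, 3, Helix, Echo), (1982, Eve, 3, Omega, Nova)}
Filtering on title = Omega leaves {(1982, Eve, 3, Omega, Nova)}.
Projecting to role, title, sname, mid: {(Nova, Omega, Eve, 3)}
Set union of the two operands is {(Gamma, Delta, Lee, 5), (Helix, Alpha, Tai, 17), (Helix, Lyra, Gus, 8), (Nova, Omega, Eve, 3), (Vega, Argo, Ada, 19), (Zephyr, Atlas, Yan, 11)}.
Projecting to sname, mid: {(Ada, 19), (Eve, 3), (Gus, 8), (Lee, 5), (Tai, 17), (Yan, 11)}

{(Ada, 19), (Eve, 3), (Gus, 8), (Lee, 5), (Tai, 17), (Yan, 11)}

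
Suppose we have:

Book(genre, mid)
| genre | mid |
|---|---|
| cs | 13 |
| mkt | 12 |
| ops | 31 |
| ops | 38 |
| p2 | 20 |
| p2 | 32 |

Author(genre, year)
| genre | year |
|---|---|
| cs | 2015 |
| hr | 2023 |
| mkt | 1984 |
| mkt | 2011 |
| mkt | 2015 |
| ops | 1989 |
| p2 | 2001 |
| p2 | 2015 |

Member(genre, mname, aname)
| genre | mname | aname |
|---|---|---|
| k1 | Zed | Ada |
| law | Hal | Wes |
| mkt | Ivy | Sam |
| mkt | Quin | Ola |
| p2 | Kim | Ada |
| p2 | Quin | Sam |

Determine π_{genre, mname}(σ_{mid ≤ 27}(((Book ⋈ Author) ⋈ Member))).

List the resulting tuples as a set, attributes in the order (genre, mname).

{(mkt, Ivy), (mkt, Quin), (p2, Kim), (p2, Quin)}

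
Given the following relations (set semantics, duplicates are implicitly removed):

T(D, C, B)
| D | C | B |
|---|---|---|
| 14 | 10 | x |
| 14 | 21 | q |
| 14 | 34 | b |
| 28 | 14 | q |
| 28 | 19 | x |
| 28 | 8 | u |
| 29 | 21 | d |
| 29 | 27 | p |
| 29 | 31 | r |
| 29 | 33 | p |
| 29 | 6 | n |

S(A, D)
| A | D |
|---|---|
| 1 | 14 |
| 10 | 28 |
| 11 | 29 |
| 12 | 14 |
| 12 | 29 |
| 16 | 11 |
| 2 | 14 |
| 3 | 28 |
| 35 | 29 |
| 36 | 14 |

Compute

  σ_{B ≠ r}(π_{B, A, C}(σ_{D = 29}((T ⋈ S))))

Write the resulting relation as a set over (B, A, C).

T ⋈ S (natural join on D): {(14, 10, x, 1), (14, 10, x, 12), (14, 10, x, 2), (14, 10, x, 36), (14, 21, q, 1), (14, 21, q, 12), (14, 21, q, 2), (14, 21, q, 36), (14, 34, b, 1), (14, 34, b, 12), (14, 34, b, 2), (14, 34, b, 36), (28, 14, q, 10), (28, 14, q, 3), (28, 19, x, 10), (28, 19, x, 3), (28, 8, u, 10), (28, 8, u, 3), (29, 21, d, 11), (29, 21, d, 12), (29, 21, d, 35), (29, 27, p, 11), (29, 27, p, 12), (29, 27, p, 35), (29, 31, r, 11), (29, 31, r, 12), (29, 31, r, 35), (29, 33, p, 11), (29, 33, p, 12), (29, 33, p, 35), (29, 6, n, 11), (29, 6, n, 12), (29, 6, n, 35)}
σ[D = 29]: keep tuples satisfying D = 29 → {(29, 21, d, 11), (29, 21, d, 12), (29, 21, d, 35), (29, 27, p, 11), (29, 27, p, 12), (29, 27, p, 35), (29, 31, r, 11), (29, 31, r, 12), (29, 31, r, 35), (29, 33, p, 11), (29, 33, p, 12), (29, 33, p, 35), (29, 6, n, 11), (29, 6, n, 12), (29, 6, n, 35)}
π_{B, A, C} gives {(d, 11, 21), (d, 12, 21), (d, 35, 21), (n, 11, 6), (n, 12, 6), (n, 35, 6), (p, 11, 27), (p, 11, 33), (p, 12, 27), (p, 12, 33), (p, 35, 27), (p, 35, 33), (r, 11, 31), (r, 12, 31), (r, 35, 31)}.
σ[B ≠ r]: keep tuples satisfying B ≠ r → {(d, 11, 21), (d, 12, 21), (d, 35, 21), (n, 11, 6), (n, 12, 6), (n, 35, 6), (p, 11, 27), (p, 11, 33), (p, 12, 27), (p, 12, 33), (p, 35, 27), (p, 35, 33)}

{(d, 11, 21), (d, 12, 21), (d, 35, 21), (n, 11, 6), (n, 12, 6), (n, 35, 6), (p, 11, 27), (p, 11, 33), (p, 12, 27), (p, 12, 33), (p, 35, 27), (p, 35, 33)}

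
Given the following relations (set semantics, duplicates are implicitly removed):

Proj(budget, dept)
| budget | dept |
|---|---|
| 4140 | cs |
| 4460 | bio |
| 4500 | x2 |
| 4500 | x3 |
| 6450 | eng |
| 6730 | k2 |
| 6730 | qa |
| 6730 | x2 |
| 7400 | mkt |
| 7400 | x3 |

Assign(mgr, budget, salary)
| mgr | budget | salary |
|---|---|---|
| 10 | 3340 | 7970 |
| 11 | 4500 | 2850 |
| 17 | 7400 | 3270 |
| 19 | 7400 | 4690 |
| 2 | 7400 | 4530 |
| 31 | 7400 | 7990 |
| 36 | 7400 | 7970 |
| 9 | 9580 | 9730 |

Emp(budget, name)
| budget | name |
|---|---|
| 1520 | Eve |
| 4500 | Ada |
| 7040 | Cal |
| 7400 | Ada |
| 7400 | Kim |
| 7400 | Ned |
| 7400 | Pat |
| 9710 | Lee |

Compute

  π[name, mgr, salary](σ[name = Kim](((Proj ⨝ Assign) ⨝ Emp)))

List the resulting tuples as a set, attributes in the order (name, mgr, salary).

Proj ⋈ Assign (natural join on budget): {(4500, x2, 11, 2850), (4500, x3, 11, 2850), (7400, mkt, 17, 3270), (7400, mkt, 19, 4690), (7400, mkt, 2, 4530), (7400, mkt, 31, 7990), (7400, mkt, 36, 7970), (7400, x3, 17, 3270), (7400, x3, 19, 4690), (7400, x3, 2, 4530), (7400, x3, 31, 7990), (7400, x3, 36, 7970)}
(Proj ⨝ Assign) ⋈ Emp (natural join on budget): {(4500, x2, 11, 2850, Ada), (4500, x3, 11, 2850, Ada), (7400, mkt, 17, 3270, Ada), (7400, mkt, 17, 3270, Kim), (7400, mkt, 17, 3270, Ned), (7400, mkt, 17, 3270, Pat), (7400, mkt, 19, 4690, Ada), (7400, mkt, 19, 4690, Kim), (7400, mkt, 19, 4690, Ned), (7400, mkt, 19, 4690, Pat), (7400, mkt, 2, 4530, Ada), (7400, mkt, 2, 4530, Kim), (7400, mkt, 2, 4530, Ned), (7400, mkt, 2, 4530, Pat), (7400, mkt, 31, 7990, Ada), (7400, mkt, 31, 7990, Kim), (7400, mkt, 31, 7990, Ned), (7400, mkt, 31, 7990, Pat), (7400, mkt, 36, 7970, Ada), (7400, mkt, 36, 7970, Kim), (7400, mkt, 36, 7970, Ned), (7400, mkt, 36, 7970, Pat), (7400, x3, 17, 3270, Ada), (7400, x3, 17, 3270, Kim), (7400, x3, 17, 3270, Ned), (7400, x3, 17, 3270, Pat), (7400, x3, 19, 4690, Ada), (7400, x3, 19, 4690, Kim), (7400, x3, 19, 4690, Ned), (7400, x3, 19, 4690, Pat), (7400, x3, 2, 4530, Ada), (7400, x3, 2, 4530, Kim), (7400, x3, 2, 4530, Ned), (7400, x3, 2, 4530, Pat), (7400, x3, 31, 7990, Ada), (7400, x3, 31, 7990, Kim), (7400, x3, 31, 7990, Ned), (7400, x3, 31, 7990, Pat), (7400, x3, 36, 7970, Ada), (7400, x3, 36, 7970, Kim), (7400, x3, 36, 7970, Ned), (7400, x3, 36, 7970, Pat)}
Apply σ_{name = Kim}; surviving tuples: {(7400, mkt, 17, 3270, Kim), (7400, mkt, 19, 4690, Kim), (7400, mkt, 2, 4530, Kim), (7400, mkt, 31, 7990, Kim), (7400, mkt, 36, 7970, Kim), (7400, x3, 17, 3270, Kim), (7400, x3, 19, 4690, Kim), (7400, x3, 2, 4530, Kim), (7400, x3, 31, 7990, Kim), (7400, x3, 36, 7970, Kim)}
π_{name, mgr, salary} gives {(Kim, 17, 3270), (Kim, 19, 4690), (Kim, 2, 4530), (Kim, 31, 7990), (Kim, 36, 7970)} (5 duplicate(s) eliminated).

{(Kim, 17, 3270), (Kim, 19, 4690), (Kim, 2, 4530), (Kim, 31, 7990), (Kim, 36, 7970)}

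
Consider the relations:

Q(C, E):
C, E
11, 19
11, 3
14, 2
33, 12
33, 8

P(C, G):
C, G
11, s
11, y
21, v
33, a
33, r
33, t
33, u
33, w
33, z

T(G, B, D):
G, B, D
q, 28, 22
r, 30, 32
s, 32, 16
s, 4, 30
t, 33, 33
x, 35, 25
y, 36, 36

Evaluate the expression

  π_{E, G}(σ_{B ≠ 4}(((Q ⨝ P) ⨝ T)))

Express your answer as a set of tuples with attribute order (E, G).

Joining Q and P on C yields {(11, 19, s), (11, 19, y), (11, 3, s), (11, 3, y), (33, 12, a), (33, 12, r), (33, 12, t), (33, 12, u), (33, 12, w), (33, 12, z), (33, 8, a), (33, 8, r), (33, 8, t), (33, 8, u), (33, 8, w), (33, 8, z)}.
Joining (Q ⨝ P) and T on G yields {(11, 19, s, 32, 16), (11, 19, s, 4, 30), (11, 19, y, 36, 36), (11, 3, s, 32, 16), (11, 3, s, 4, 30), (11, 3, y, 36, 36), (33, 12, r, 30, 32), (33, 12, t, 33, 33), (33, 8, r, 30, 32), (33, 8, t, 33, 33)}.
Selection B ≠ 4: {(11, 19, s, 32, 16), (11, 19, y, 36, 36), (11, 3, s, 32, 16), (11, 3, y, 36, 36), (33, 12, r, 30, 32), (33, 12, t, 33, 33), (33, 8, r, 30, 32), (33, 8, t, 33, 33)}
Projecting to E, G: {(12, r), (12, t), (19, s), (19, y), (3, s), (3, y), (8, r), (8, t)}

{(12, r), (12, t), (19, s), (19, y), (3, s), (3, y), (8, r), (8, t)}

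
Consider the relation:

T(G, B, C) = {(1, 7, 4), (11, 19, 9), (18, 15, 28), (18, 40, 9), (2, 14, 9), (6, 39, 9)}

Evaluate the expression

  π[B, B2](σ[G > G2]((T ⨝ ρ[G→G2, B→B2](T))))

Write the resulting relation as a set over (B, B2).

{(19, 14), (19, 39), (39, 14), (40, 14), (40, 19), (40, 39)}

ρ[G→G2, B→B2]: schema becomes (G2, B2, C); tuples unchanged.
Natural join on C: {(1, 7, 4, 1, 7), (11, 19, 9, 11, 19), (11, 19, 9, 18, 40), (11, 19, 9, 2, 14), (11, 19, 9, 6, 39), (18, 15, 28, 18, 15), (18, 40, 9, 11, 19), (18, 40, 9, 18, 40), (18, 40, 9, 2, 14), (18, 40, 9, 6, 39), (2, 14, 9, 11, 19), (2, 14, 9, 18, 40), (2, 14, 9, 2, 14), (2, 14, 9, 6, 39), (6, 39, 9, 11, 19), (6, 39, 9, 18, 40), (6, 39, 9, 2, 14), (6, 39, 9, 6, 39)}
Apply σ_{G > G2}; surviving tuples: {(11, 19, 9, 2, 14), (11, 19, 9, 6, 39), (18, 40, 9, 11, 19), (18, 40, 9, 2, 14), (18, 40, 9, 6, 39), (6, 39, 9, 2, 14)}
Projecting to B, B2: {(19, 14), (19, 39), (39, 14), (40, 14), (40, 19), (40, 39)}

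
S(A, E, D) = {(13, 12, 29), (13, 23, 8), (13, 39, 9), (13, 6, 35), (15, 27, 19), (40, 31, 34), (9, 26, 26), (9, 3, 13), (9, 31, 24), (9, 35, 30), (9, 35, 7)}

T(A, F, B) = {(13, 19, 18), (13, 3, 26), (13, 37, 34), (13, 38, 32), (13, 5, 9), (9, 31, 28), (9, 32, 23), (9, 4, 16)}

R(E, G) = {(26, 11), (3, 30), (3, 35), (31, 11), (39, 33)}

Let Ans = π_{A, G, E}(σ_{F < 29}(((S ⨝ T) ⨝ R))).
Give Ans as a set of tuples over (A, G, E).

{(13, 33, 39), (9, 11, 26), (9, 11, 31), (9, 30, 3), (9, 35, 3)}

Natural join on A: {(13, 12, 29, 19, 18), (13, 12, 29, 3, 26), (13, 12, 29, 37, 34), (13, 12, 29, 38, 32), (13, 12, 29, 5, 9), (13, 23, 8, 19, 18), (13, 23, 8, 3, 26), (13, 23, 8, 37, 34), (13, 23, 8, 38, 32), (13, 23, 8, 5, 9), (13, 39, 9, 19, 18), (13, 39, 9, 3, 26), (13, 39, 9, 37, 34), (13, 39, 9, 38, 32), (13, 39, 9, 5, 9), (13, 6, 35, 19, 18), (13, 6, 35, 3, 26), (13, 6, 35, 37, 34), (13, 6, 35, 38, 32), (13, 6, 35, 5, 9), (9, 26, 26, 31, 28), (9, 26, 26, 32, 23), (9, 26, 26, 4, 16), (9, 3, 13, 31, 28), (9, 3, 13, 32, 23), (9, 3, 13, 4, 16), (9, 31, 24, 31, 28), (9, 31, 24, 32, 23), (9, 31, 24, 4, 16), (9, 35, 30, 31, 28), (9, 35, 30, 32, 23), (9, 35, 30, 4, 16), (9, 35, 7, 31, 28), (9, 35, 7, 32, 23), (9, 35, 7, 4, 16)}
Natural join on E: {(13, 39, 9, 19, 18, 33), (13, 39, 9, 3, 26, 33), (13, 39, 9, 37, 34, 33), (13, 39, 9, 38, 32, 33), (13, 39, 9, 5, 9, 33), (9, 26, 26, 31, 28, 11), (9, 26, 26, 32, 23, 11), (9, 26, 26, 4, 16, 11), (9, 3, 13, 31, 28, 30), (9, 3, 13, 31, 28, 35), (9, 3, 13, 32, 23, 30), (9, 3, 13, 32, 23, 35), (9, 3, 13, 4, 16, 30), (9, 3, 13, 4, 16, 35), (9, 31, 24, 31, 28, 11), (9, 31, 24, 32, 23, 11), (9, 31, 24, 4, 16, 11)}
σ[F < 29]: keep tuples satisfying F < 29 → {(13, 39, 9, 19, 18, 33), (13, 39, 9, 3, 26, 33), (13, 39, 9, 5, 9, 33), (9, 26, 26, 4, 16, 11), (9, 3, 13, 4, 16, 30), (9, 3, 13, 4, 16, 35), (9, 31, 24, 4, 16, 11)}
π[A, G, E]: project onto (A, G, E) (2 duplicate(s) eliminated) → {(13, 33, 39), (9, 11, 26), (9, 11, 31), (9, 30, 3), (9, 35, 3)}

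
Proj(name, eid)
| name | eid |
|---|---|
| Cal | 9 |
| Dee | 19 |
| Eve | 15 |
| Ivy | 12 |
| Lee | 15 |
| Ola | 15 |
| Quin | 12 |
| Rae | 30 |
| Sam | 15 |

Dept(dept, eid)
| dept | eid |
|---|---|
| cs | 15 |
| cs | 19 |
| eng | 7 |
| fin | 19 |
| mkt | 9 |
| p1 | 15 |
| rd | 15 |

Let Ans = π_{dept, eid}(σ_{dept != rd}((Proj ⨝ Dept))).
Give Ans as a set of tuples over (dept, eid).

Natural join on eid: {(Cal, 9, mkt), (Dee, 19, cs), (Dee, 19, fin), (Eve, 15, cs), (Eve, 15, p1), (Eve, 15, rd), (Lee, 15, cs), (Lee, 15, p1), (Lee, 15, rd), (Ola, 15, cs), (Ola, 15, p1), (Ola, 15, rd), (Sam, 15, cs), (Sam, 15, p1), (Sam, 15, rd)}
Filtering on dept != rd leaves {(Cal, 9, mkt), (Dee, 19, cs), (Dee, 19, fin), (Eve, 15, cs), (Eve, 15, p1), (Lee, 15, cs), (Lee, 15, p1), (Ola, 15, cs), (Ola, 15, p1), (Sam, 15, cs), (Sam, 15, p1)}.
Keep only column(s) dept, eid (6 duplicate(s) eliminated): {(cs, 15), (cs, 19), (fin, 19), (mkt, 9), (p1, 15)}

{(cs, 15), (cs, 19), (fin, 19), (mkt, 9), (p1, 15)}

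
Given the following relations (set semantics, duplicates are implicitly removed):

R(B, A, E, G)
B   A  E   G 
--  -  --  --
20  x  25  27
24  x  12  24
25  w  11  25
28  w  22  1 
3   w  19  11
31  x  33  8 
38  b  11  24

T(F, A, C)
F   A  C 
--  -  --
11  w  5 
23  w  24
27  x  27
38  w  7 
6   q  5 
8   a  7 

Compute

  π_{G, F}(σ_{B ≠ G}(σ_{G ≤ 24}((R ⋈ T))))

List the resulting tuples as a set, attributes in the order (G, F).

Natural join on A: {(20, x, 25, 27, 27, 27), (24, x, 12, 24, 27, 27), (25, w, 11, 25, 11, 5), (25, w, 11, 25, 23, 24), (25, w, 11, 25, 38, 7), (28, w, 22, 1, 11, 5), (28, w, 22, 1, 23, 24), (28, w, 22, 1, 38, 7), (3, w, 19, 11, 11, 5), (3, w, 19, 11, 23, 24), (3, w, 19, 11, 38, 7), (31, x, 33, 8, 27, 27)}
Filtering on G ≤ 24 leaves {(24, x, 12, 24, 27, 27), (28, w, 22, 1, 11, 5), (28, w, 22, 1, 23, 24), (28, w, 22, 1, 38, 7), (3, w, 19, 11, 11, 5), (3, w, 19, 11, 23, 24), (3, w, 19, 11, 38, 7), (31, x, 33, 8, 27, 27)}.
Filtering on B ≠ G leaves {(28, w, 22, 1, 11, 5), (28, w, 22, 1, 23, 24), (28, w, 22, 1, 38, 7), (3, w, 19, 11, 11, 5), (3, w, 19, 11, 23, 24), (3, w, 19, 11, 38, 7), (31, x, 33, 8, 27, 27)}.
π[G, F]: project onto (G, F) → {(1, 11), (1, 23), (1, 38), (11, 11), (11, 23), (11, 38), (8, 27)}

{(1, 11), (1, 23), (1, 38), (11, 11), (11, 23), (11, 38), (8, 27)}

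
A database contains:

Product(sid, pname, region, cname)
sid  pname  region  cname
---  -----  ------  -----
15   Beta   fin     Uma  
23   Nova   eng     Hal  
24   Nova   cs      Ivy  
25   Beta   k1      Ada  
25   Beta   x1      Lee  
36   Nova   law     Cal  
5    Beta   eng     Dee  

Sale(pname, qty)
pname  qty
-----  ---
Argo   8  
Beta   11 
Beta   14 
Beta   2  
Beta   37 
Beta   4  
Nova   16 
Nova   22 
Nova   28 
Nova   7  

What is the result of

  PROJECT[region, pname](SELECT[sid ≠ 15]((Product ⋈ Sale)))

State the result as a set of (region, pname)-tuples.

{(cs, Nova), (eng, Beta), (eng, Nova), (k1, Beta), (law, Nova), (x1, Beta)}

Joining Product and Sale on pname yields {(15, Beta, fin, Uma, 11), (15, Beta, fin, Uma, 14), (15, Beta, fin, Uma, 2), (15, Beta, fin, Uma, 37), (15, Beta, fin, Uma, 4), (23, Nova, eng, Hal, 16), (23, Nova, eng, Hal, 22), (23, Nova, eng, Hal, 28), (23, Nova, eng, Hal, 7), (24, Nova, cs, Ivy, 16), (24, Nova, cs, Ivy, 22), (24, Nova, cs, Ivy, 28), (24, Nova, cs, Ivy, 7), (25, Beta, k1, Ada, 11), (25, Beta, k1, Ada, 14), (25, Beta, k1, Ada, 2), (25, Beta, k1, Ada, 37), (25, Beta, k1, Ada, 4), (25, Beta, x1, Lee, 11), (25, Beta, x1, Lee, 14), (25, Beta, x1, Lee, 2), (25, Beta, x1, Lee, 37), (25, Beta, x1, Lee, 4), (36, Nova, law, Cal, 16), (36, Nova, law, Cal, 22), (36, Nova, law, Cal, 28), (36, Nova, law, Cal, 7), (5, Beta, eng, Dee, 11), (5, Beta, eng, Dee, 14), (5, Beta, eng, Dee, 2), (5, Beta, eng, Dee, 37), (5, Beta, eng, Dee, 4)}.
σ[sid ≠ 15]: keep tuples satisfying sid ≠ 15 → {(23, Nova, eng, Hal, 16), (23, Nova, eng, Hal, 22), (23, Nova, eng, Hal, 28), (23, Nova, eng, Hal, 7), (24, Nova, cs, Ivy, 16), (24, Nova, cs, Ivy, 22), (24, Nova, cs, Ivy, 28), (24, Nova, cs, Ivy, 7), (25, Beta, k1, Ada, 11), (25, Beta, k1, Ada, 14), (25, Beta, k1, Ada, 2), (25, Beta, k1, Ada, 37), (25, Beta, k1, Ada, 4), (25, Beta, x1, Lee, 11), (25, Beta, x1, Lee, 14), (25, Beta, x1, Lee, 2), (25, Beta, x1, Lee, 37), (25, Beta, x1, Lee, 4), (36, Nova, law, Cal, 16), (36, Nova, law, Cal, 22), (36, Nova, law, Cal, 28), (36, Nova, law, Cal, 7), (5, Beta, eng, Dee, 11), (5, Beta, eng, Dee, 14), (5, Beta, eng, Dee, 2), (5, Beta, eng, Dee, 37), (5, Beta, eng, Dee, 4)}
π[region, pname]: project onto (region, pname) (21 duplicate(s) eliminated) → {(cs, Nova), (eng, Beta), (eng, Nova), (k1, Beta), (law, Nova), (x1, Beta)}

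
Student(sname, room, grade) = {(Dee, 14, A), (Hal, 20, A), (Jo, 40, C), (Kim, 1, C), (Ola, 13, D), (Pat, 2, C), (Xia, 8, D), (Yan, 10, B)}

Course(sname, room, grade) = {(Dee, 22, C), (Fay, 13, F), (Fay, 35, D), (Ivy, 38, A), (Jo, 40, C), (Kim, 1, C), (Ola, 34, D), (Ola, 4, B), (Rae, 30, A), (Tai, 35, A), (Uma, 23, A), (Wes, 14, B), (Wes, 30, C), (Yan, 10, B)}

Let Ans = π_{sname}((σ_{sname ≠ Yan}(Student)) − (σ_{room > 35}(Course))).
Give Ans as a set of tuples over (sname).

Apply σ_{sname ≠ Yan}; surviving tuples: {(Dee, 14, A), (Hal, 20, A), (Jo, 40, C), (Kim, 1, C), (Ola, 13, D), (Pat, 2, C), (Xia, 8, D)}
Apply σ_{room > 35}; surviving tuples: {(Ivy, 38, A), (Jo, 40, C)}
Set difference of the two operands is {(Dee, 14, A), (Hal, 20, A), (Kim, 1, C), (Ola, 13, D), (Pat, 2, C), (Xia, 8, D)}.
Keep only column(s) sname: {Dee, Hal, Kim, Ola, Pat, Xia}

{Dee, Hal, Kim, Ola, Pat, Xia}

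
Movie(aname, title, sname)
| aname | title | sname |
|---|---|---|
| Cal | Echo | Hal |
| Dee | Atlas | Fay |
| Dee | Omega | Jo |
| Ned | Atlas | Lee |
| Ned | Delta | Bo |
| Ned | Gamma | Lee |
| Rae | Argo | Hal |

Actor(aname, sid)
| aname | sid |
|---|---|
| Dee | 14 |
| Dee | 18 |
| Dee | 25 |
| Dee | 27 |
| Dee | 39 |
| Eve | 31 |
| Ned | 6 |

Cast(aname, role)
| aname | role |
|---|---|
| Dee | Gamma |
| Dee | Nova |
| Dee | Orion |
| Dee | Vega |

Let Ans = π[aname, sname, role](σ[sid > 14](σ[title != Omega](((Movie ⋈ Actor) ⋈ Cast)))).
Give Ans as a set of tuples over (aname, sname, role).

{(Dee, Fay, Gamma), (Dee, Fay, Nova), (Dee, Fay, Orion), (Dee, Fay, Vega)}

Movie ⋈ Actor (natural join on aname): {(Dee, Atlas, Fay, 14), (Dee, Atlas, Fay, 18), (Dee, Atlas, Fay, 25), (Dee, Atlas, Fay, 27), (Dee, Atlas, Fay, 39), (Dee, Omega, Jo, 14), (Dee, Omega, Jo, 18), (Dee, Omega, Jo, 25), (Dee, Omega, Jo, 27), (Dee, Omega, Jo, 39), (Ned, Atlas, Lee, 6), (Ned, Delta, Bo, 6), (Ned, Gamma, Lee, 6)}
(Movie ⋈ Actor) ⋈ Cast (natural join on aname): {(Dee, Atlas, Fay, 14, Gamma), (Dee, Atlas, Fay, 14, Nova), (Dee, Atlas, Fay, 14, Orion), (Dee, Atlas, Fay, 14, Vega), (Dee, Atlas, Fay, 18, Gamma), (Dee, Atlas, Fay, 18, Nova), (Dee, Atlas, Fay, 18, Orion), (Dee, Atlas, Fay, 18, Vega), (Dee, Atlas, Fay, 25, Gamma), (Dee, Atlas, Fay, 25, Nova), (Dee, Atlas, Fay, 25, Orion), (Dee, Atlas, Fay, 25, Vega), (Dee, Atlas, Fay, 27, Gamma), (Dee, Atlas, Fay, 27, Nova), (Dee, Atlas, Fay, 27, Orion), (Dee, Atlas, Fay, 27, Vega), (Dee, Atlas, Fay, 39, Gamma), (Dee, Atlas, Fay, 39, Nova), (Dee, Atlas, Fay, 39, Orion), (Dee, Atlas, Fay, 39, Vega), (Dee, Omega, Jo, 14, Gamma), (Dee, Omega, Jo, 14, Nova), (Dee, Omega, Jo, 14, Orion), (Dee, Omega, Jo, 14, Vega), (Dee, Omega, Jo, 18, Gamma), (Dee, Omega, Jo, 18, Nova), (Dee, Omega, Jo, 18, Orion), (Dee, Omega, Jo, 18, Vega), (Dee, Omega, Jo, 25, Gamma), (Dee, Omega, Jo, 25, Nova), (Dee, Omega, Jo, 25, Orion), (Dee, Omega, Jo, 25, Vega), (Dee, Omega, Jo, 27, Gamma), (Dee, Omega, Jo, 27, Nova), (Dee, Omega, Jo, 27, Orion), (Dee, Omega, Jo, 27, Vega), (Dee, Omega, Jo, 39, Gamma), (Dee, Omega, Jo, 39, Nova), (Dee, Omega, Jo, 39, Orion), (Dee, Omega, Jo, 39, Vega)}
Apply σ_{title != Omega}; surviving tuples: {(Dee, Atlas, Fay, 14, Gamma), (Dee, Atlas, Fay, 14, Nova), (Dee, Atlas, Fay, 14, Orion), (Dee, Atlas, Fay, 14, Vega), (Dee, Atlas, Fay, 18, Gamma), (Dee, Atlas, Fay, 18, Nova), (Dee, Atlas, Fay, 18, Orion), (Dee, Atlas, Fay, 18, Vega), (Dee, Atlas, Fay, 25, Gamma), (Dee, Atlas, Fay, 25, Nova), (Dee, Atlas, Fay, 25, Orion), (Dee, Atlas, Fay, 25, Vega), (Dee, Atlas, Fay, 27, Gamma), (Dee, Atlas, Fay, 27, Nova), (Dee, Atlas, Fay, 27, Orion), (Dee, Atlas, Fay, 27, Vega), (Dee, Atlas, Fay, 39, Gamma), (Dee, Atlas, Fay, 39, Nova), (Dee, Atlas, Fay, 39, Orion), (Dee, Atlas, Fay, 39, Vega)}
Apply σ_{sid > 14}; surviving tuples: {(Dee, Atlas, Fay, 18, Gamma), (Dee, Atlas, Fay, 18, Nova), (Dee, Atlas, Fay, 18, Orion), (Dee, Atlas, Fay, 18, Vega), (Dee, Atlas, Fay, 25, Gamma), (Dee, Atlas, Fay, 25, Nova), (Dee, Atlas, Fay, 25, Orion), (Dee, Atlas, Fay, 25, Vega), (Dee, Atlas, Fay, 27, Gamma), (Dee, Atlas, Fay, 27, Nova), (Dee, Atlas, Fay, 27, Orion), (Dee, Atlas, Fay, 27, Vega), (Dee, Atlas, Fay, 39, Gamma), (Dee, Atlas, Fay, 39, Nova), (Dee, Atlas, Fay, 39, Orion), (Dee, Atlas, Fay, 39, Vega)}
π[aname, sname, role]: project onto (aname, sname, role) (12 duplicate(s) eliminated) → {(Dee, Fay, Gamma), (Dee, Fay, Nova), (Dee, Fay, Orion), (Dee, Fay, Vega)}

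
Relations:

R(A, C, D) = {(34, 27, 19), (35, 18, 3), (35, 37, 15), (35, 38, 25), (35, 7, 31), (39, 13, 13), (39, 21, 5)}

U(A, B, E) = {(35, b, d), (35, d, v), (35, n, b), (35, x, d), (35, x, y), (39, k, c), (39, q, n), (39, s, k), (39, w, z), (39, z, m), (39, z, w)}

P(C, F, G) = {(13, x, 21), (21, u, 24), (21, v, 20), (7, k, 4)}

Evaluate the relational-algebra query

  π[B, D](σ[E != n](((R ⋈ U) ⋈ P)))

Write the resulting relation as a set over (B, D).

R ⋈ U (natural join on A): {(35, 18, 3, b, d), (35, 18, 3, d, v), (35, 18, 3, n, b), (35, 18, 3, x, d), (35, 18, 3, x, y), (35, 37, 15, b, d), (35, 37, 15, d, v), (35, 37, 15, n, b), (35, 37, 15, x, d), (35, 37, 15, x, y), (35, 38, 25, b, d), (35, 38, 25, d, v), (35, 38, 25, n, b), (35, 38, 25, x, d), (35, 38, 25, x, y), (35, 7, 31, b, d), (35, 7, 31, d, v), (35, 7, 31, n, b), (35, 7, 31, x, d), (35, 7, 31, x, y), (39, 13, 13, k, c), (39, 13, 13, q, n), (39, 13, 13, s, k), (39, 13, 13, w, z), (39, 13, 13, z, m), (39, 13, 13, z, w), (39, 21, 5, k, c), (39, 21, 5, q, n), (39, 21, 5, s, k), (39, 21, 5, w, z), (39, 21, 5, z, m), (39, 21, 5, z, w)}
(R ⋈ U) ⋈ P (natural join on C): {(35, 7, 31, b, d, k, 4), (35, 7, 31, d, v, k, 4), (35, 7, 31, n, b, k, 4), (35, 7, 31, x, d, k, 4), (35, 7, 31, x, y, k, 4), (39, 13, 13, k, c, x, 21), (39, 13, 13, q, n, x, 21), (39, 13, 13, s, k, x, 21), (39, 13, 13, w, z, x, 21), (39, 13, 13, z, m, x, 21), (39, 13, 13, z, w, x, 21), (39, 21, 5, k, c, u, 24), (39, 21, 5, k, c, v, 20), (39, 21, 5, q, n, u, 24), (39, 21, 5, q, n, v, 20), (39, 21, 5, s, k, u, 24), (39, 21, 5, s, k, v, 20), (39, 21, 5, w, z, u, 24), (39, 21, 5, w, z, v, 20), (39, 21, 5, z, m, u, 24), (39, 21, 5, z, m, v, 20), (39, 21, 5, z, w, u, 24), (39, 21, 5, z, w, v, 20)}
Apply σ_{E != n}; surviving tuples: {(35, 7, 31, b, d, k, 4), (35, 7, 31, d, v, k, 4), (35, 7, 31, n, b, k, 4), (35, 7, 31, x, d, k, 4), (35, 7, 31, x, y, k, 4), (39, 13, 13, k, c, x, 21), (39, 13, 13, s, k, x, 21), (39, 13, 13, w, z, x, 21), (39, 13, 13, z, m, x, 21), (39, 13, 13, z, w, x, 21), (39, 21, 5, k, c, u, 24), (39, 21, 5, k, c, v, 20), (39, 21, 5, s, k, u, 24), (39, 21, 5, s, k, v, 20), (39, 21, 5, w, z, u, 24), (39, 21, 5, w, z, v, 20), (39, 21, 5, z, m, u, 24), (39, 21, 5, z, m, v, 20), (39, 21, 5, z, w, u, 24), (39, 21, 5, z, w, v, 20)}
Projecting to B, D (8 duplicate(s) eliminated): {(b, 31), (d, 31), (k, 13), (k, 5), (n, 31), (s, 13), (s, 5), (w, 13), (w, 5), (x, 31), (z, 13), (z, 5)}

{(b, 31), (d, 31), (k, 13), (k, 5), (n, 31), (s, 13), (s, 5), (w, 13), (w, 5), (x, 31), (z, 13), (z, 5)}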